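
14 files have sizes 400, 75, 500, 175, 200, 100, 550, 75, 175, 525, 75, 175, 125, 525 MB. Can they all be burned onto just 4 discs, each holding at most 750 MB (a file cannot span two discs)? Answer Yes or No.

Total = 3675 MB; ⌈3675/750⌉ = 5.
At least 5 discs are required, but only 4 are allowed.

No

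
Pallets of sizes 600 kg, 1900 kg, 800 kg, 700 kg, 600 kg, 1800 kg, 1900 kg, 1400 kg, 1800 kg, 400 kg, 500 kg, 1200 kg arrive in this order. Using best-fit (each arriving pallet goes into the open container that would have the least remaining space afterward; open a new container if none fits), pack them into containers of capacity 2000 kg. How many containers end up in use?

  600 → container 1 (new)  [load 600/2000]
  1900 → container 2 (new)  [load 1900/2000]
  800 → container 1  [load 1400/2000]
  700 → container 3 (new)  [load 700/2000]
  600 → container 1  [load 2000/2000]
  1800 → container 4 (new)  [load 1800/2000]
  1900 → container 5 (new)  [load 1900/2000]
  1400 → container 6 (new)  [load 1400/2000]
  1800 → container 7 (new)  [load 1800/2000]
  400 → container 6  [load 1800/2000]
  500 → container 3  [load 1200/2000]
  1200 → container 8 (new)  [load 1200/2000]
8 containers opened.

8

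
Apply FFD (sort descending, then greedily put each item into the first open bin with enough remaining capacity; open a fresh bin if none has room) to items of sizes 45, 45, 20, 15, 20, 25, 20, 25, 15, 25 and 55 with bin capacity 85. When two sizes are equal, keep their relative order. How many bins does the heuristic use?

4

Sorted descending: 55, 45, 45, 25, 25, 25, 20, 20, 20, 15, 15.
  55 → bin 1 (new)  [load 55/85]
  45 → bin 2 (new)  [load 45/85]
  45 → bin 3 (new)  [load 45/85]
  25 → bin 1  [load 80/85]
  25 → bin 2  [load 70/85]
  25 → bin 3  [load 70/85]
  20 → bin 4 (new)  [load 20/85]
  20 → bin 4  [load 40/85]
  20 → bin 4  [load 60/85]
  15 → bin 2  [load 85/85]
  15 → bin 3  [load 85/85]
4 bins opened.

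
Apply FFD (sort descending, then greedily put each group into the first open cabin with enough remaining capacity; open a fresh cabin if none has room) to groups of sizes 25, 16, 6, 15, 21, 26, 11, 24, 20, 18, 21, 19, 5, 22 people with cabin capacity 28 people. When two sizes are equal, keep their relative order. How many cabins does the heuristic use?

11

Sorted descending: 26, 25, 24, 22, 21, 21, 20, 19, 18, 16, 15, 11, 6, 5.
  26 → cabin 1 (new)  [load 26/28]
  25 → cabin 2 (new)  [load 25/28]
  24 → cabin 3 (new)  [load 24/28]
  22 → cabin 4 (new)  [load 22/28]
  21 → cabin 5 (new)  [load 21/28]
  21 → cabin 6 (new)  [load 21/28]
  20 → cabin 7 (new)  [load 20/28]
  19 → cabin 8 (new)  [load 19/28]
  18 → cabin 9 (new)  [load 18/28]
  16 → cabin 10 (new)  [load 16/28]
  15 → cabin 11 (new)  [load 15/28]
  11 → cabin 10  [load 27/28]
  6 → cabin 4  [load 28/28]
  5 → cabin 5  [load 26/28]
11 cabins opened.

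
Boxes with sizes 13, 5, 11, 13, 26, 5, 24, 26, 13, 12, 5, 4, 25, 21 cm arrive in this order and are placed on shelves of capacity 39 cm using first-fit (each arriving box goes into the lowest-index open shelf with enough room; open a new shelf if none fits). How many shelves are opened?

6

  13 → shelf 1 (new)  [load 13/39]
  5 → shelf 1  [load 18/39]
  11 → shelf 1  [load 29/39]
  13 → shelf 2 (new)  [load 13/39]
  26 → shelf 2  [load 39/39]
  5 → shelf 1  [load 34/39]
  24 → shelf 3 (new)  [load 24/39]
  26 → shelf 4 (new)  [load 26/39]
  13 → shelf 3  [load 37/39]
  12 → shelf 4  [load 38/39]
  5 → shelf 1  [load 39/39]
  4 → shelf 5 (new)  [load 4/39]
  25 → shelf 5  [load 29/39]
  21 → shelf 6 (new)  [load 21/39]
6 shelves opened.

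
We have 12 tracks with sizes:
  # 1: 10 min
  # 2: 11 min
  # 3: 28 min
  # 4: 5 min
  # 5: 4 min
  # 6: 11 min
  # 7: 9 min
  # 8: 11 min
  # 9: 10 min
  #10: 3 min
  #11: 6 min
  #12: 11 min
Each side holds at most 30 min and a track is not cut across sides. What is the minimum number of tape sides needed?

5

Total = 28 + 11 + 11 + 11 + 11 + 10 + 10 + 9 + 6 + 5 + 4 + 3 = 119 min.
Lower bound: ⌈119/30⌉ = 4 tape sides.
A packing using 5 tape sides:
  side 1: 28 = 28
  side 2: 11 + 11 + 6 = 28
  side 3: 11 + 11 + 5 + 3 = 30
  side 4: 10 + 10 + 9 = 29
  side 5: 4 = 4
No arrangement into 4 tape sides stays within capacity, so 5 is optimal.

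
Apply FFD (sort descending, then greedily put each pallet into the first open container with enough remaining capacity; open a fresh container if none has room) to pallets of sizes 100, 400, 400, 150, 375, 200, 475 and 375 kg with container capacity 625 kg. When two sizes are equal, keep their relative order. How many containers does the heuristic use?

Sorted descending: 475, 400, 400, 375, 375, 200, 150, 100.
  475 → container 1 (new)  [load 475/625]
  400 → container 2 (new)  [load 400/625]
  400 → container 3 (new)  [load 400/625]
  375 → container 4 (new)  [load 375/625]
  375 → container 5 (new)  [load 375/625]
  200 → container 2  [load 600/625]
  150 → container 1  [load 625/625]
  100 → container 3  [load 500/625]
5 containers opened.

5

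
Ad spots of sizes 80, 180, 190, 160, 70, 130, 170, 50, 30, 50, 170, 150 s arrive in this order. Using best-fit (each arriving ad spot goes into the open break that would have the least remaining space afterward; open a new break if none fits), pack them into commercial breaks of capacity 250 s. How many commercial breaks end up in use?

  80 → break 1 (new)  [load 80/250]
  180 → break 2 (new)  [load 180/250]
  190 → break 3 (new)  [load 190/250]
  160 → break 1  [load 240/250]
  70 → break 2  [load 250/250]
  130 → break 4 (new)  [load 130/250]
  170 → break 5 (new)  [load 170/250]
  50 → break 3  [load 240/250]
  30 → break 5  [load 200/250]
  50 → break 5  [load 250/250]
  170 → break 6 (new)  [load 170/250]
  150 → break 7 (new)  [load 150/250]
7 commercial breaks opened.

7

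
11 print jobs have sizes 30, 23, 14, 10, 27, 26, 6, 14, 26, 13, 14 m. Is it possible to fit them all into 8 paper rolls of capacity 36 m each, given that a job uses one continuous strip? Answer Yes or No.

A valid assignment using 7 paper rolls:
  roll 1: 30 + 6 = 36
  roll 2: 27 = 27
  roll 3: 26 + 10 = 36
  roll 4: 26 = 26
  roll 5: 23 + 13 = 36
  roll 6: 14 + 14 = 28
  roll 7: 14 = 14
That uses only 7 ≤ 8, so 8 paper rolls are enough.

Yes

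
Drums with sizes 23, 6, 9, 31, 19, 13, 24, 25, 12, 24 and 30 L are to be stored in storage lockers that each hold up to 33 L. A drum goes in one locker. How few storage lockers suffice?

Total = 31 + 30 + 25 + 24 + 24 + 23 + 19 + 13 + 12 + 9 + 6 = 216 L.
Lower bound: ⌈216/33⌉ = 7 storage lockers.
A packing using 8 storage lockers:
  locker 1: 31 = 31
  locker 2: 30 = 30
  locker 3: 25 + 6 = 31
  locker 4: 24 + 9 = 33
  locker 5: 24 = 24
  locker 6: 23 = 23
  locker 7: 19 + 13 = 32
  locker 8: 12 = 12
No arrangement into 7 storage lockers stays within capacity, so 8 is optimal.

8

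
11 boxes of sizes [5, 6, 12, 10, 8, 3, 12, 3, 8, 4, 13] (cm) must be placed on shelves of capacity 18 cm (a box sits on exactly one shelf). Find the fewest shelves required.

Total = 13 + 12 + 12 + 10 + 8 + 8 + 6 + 5 + 4 + 3 + 3 = 84 cm.
Lower bound: ⌈84/18⌉ = 5 shelves.
A packing using 5 shelves:
  shelf 1: 13 + 5 = 18
  shelf 2: 12 + 6 = 18
  shelf 3: 12 + 4 = 16
  shelf 4: 10 + 8 = 18
  shelf 5: 8 + 3 + 3 = 14
This matches the lower bound, so 5 is optimal.

5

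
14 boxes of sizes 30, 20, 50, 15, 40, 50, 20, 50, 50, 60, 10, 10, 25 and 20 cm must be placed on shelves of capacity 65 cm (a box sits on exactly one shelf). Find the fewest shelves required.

8

Total = 60 + 50 + 50 + 50 + 50 + 40 + 30 + 25 + 20 + 20 + 20 + 15 + 10 + 10 = 450 cm.
Lower bound: ⌈450/65⌉ = 7 shelves.
A packing using 8 shelves:
  shelf 1: 60 = 60
  shelf 2: 50 + 15 = 65
  shelf 3: 50 + 10 = 60
  shelf 4: 50 + 10 = 60
  shelf 5: 50 = 50
  shelf 6: 40 + 25 = 65
  shelf 7: 30 + 20 = 50
  shelf 8: 20 + 20 = 40
No arrangement into 7 shelves stays within capacity, so 8 is optimal.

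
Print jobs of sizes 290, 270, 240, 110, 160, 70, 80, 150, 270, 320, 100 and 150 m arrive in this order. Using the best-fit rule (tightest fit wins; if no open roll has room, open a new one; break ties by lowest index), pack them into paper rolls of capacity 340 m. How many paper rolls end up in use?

  290 → roll 1 (new)  [load 290/340]
  270 → roll 2 (new)  [load 270/340]
  240 → roll 3 (new)  [load 240/340]
  110 → roll 4 (new)  [load 110/340]
  160 → roll 4  [load 270/340]
  70 → roll 2  [load 340/340]
  80 → roll 3  [load 320/340]
  150 → roll 5 (new)  [load 150/340]
  270 → roll 6 (new)  [load 270/340]
  320 → roll 7 (new)  [load 320/340]
  100 → roll 5  [load 250/340]
  150 → roll 8 (new)  [load 150/340]
8 paper rolls opened.

8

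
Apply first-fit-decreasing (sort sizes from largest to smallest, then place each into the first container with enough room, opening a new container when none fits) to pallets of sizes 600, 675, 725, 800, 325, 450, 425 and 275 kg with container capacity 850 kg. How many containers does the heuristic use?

6

Sorted descending: 800, 725, 675, 600, 450, 425, 325, 275.
  800 → container 1 (new)  [load 800/850]
  725 → container 2 (new)  [load 725/850]
  675 → container 3 (new)  [load 675/850]
  600 → container 4 (new)  [load 600/850]
  450 → container 5 (new)  [load 450/850]
  425 → container 6 (new)  [load 425/850]
  325 → container 5  [load 775/850]
  275 → container 6  [load 700/850]
6 containers opened.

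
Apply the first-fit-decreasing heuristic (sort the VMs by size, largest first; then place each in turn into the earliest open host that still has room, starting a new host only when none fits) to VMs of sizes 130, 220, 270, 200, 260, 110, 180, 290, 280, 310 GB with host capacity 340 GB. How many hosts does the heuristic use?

8

Sorted descending: 310, 290, 280, 270, 260, 220, 200, 180, 130, 110.
  310 → host 1 (new)  [load 310/340]
  290 → host 2 (new)  [load 290/340]
  280 → host 3 (new)  [load 280/340]
  270 → host 4 (new)  [load 270/340]
  260 → host 5 (new)  [load 260/340]
  220 → host 6 (new)  [load 220/340]
  200 → host 7 (new)  [load 200/340]
  180 → host 8 (new)  [load 180/340]
  130 → host 7  [load 330/340]
  110 → host 6  [load 330/340]
8 hosts opened.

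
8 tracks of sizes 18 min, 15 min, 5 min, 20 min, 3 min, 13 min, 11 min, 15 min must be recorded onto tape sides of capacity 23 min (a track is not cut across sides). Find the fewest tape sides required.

Total = 20 + 18 + 15 + 15 + 13 + 11 + 5 + 3 = 100 min.
Lower bound: ⌈100/23⌉ = 5 tape sides.
A packing using 6 tape sides:
  side 1: 20 + 3 = 23
  side 2: 18 + 5 = 23
  side 3: 15 = 15
  side 4: 15 = 15
  side 5: 13 = 13
  side 6: 11 = 11
No arrangement into 5 tape sides stays within capacity, so 6 is optimal.

6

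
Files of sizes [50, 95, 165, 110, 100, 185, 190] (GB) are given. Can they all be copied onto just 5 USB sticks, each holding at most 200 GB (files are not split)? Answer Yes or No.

Yes

A valid assignment using 5 USB sticks:
  USB stick 1: 190 = 190
  USB stick 2: 185 = 185
  USB stick 3: 165 = 165
  USB stick 4: 110 + 50 = 160
  USB stick 5: 100 + 95 = 195
Every load is within 200 GB, so 5 USB sticks suffice.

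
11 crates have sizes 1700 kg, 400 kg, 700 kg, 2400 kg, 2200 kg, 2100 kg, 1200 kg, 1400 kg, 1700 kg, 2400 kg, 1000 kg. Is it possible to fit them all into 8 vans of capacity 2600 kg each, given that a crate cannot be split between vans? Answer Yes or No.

Yes

A valid assignment using 8 vans:
  van 1: 2400 = 2400
  van 2: 2400 = 2400
  van 3: 2200 + 400 = 2600
  van 4: 2100 = 2100
  van 5: 1700 + 700 = 2400
  van 6: 1700 = 1700
  van 7: 1400 + 1200 = 2600
  van 8: 1000 = 1000
Every load is within 2600 kg, so 8 vans suffice.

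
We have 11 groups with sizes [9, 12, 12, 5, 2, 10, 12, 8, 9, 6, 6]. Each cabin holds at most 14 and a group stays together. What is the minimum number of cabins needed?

Total = 12 + 12 + 12 + 10 + 9 + 9 + 8 + 6 + 6 + 5 + 2 = 91.
Lower bound: ⌈91/14⌉ = 7 cabins.
A packing using 8 cabins:
  cabin 1: 12 + 2 = 14
  cabin 2: 12 = 12
  cabin 3: 12 = 12
  cabin 4: 10 = 10
  cabin 5: 9 + 5 = 14
  cabin 6: 9 = 9
  cabin 7: 8 + 6 = 14
  cabin 8: 6 = 6
No arrangement into 7 cabins stays within capacity, so 8 is optimal.

8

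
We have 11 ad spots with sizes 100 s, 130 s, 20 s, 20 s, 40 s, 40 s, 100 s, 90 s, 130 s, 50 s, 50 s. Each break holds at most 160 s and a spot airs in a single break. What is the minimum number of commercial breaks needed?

6

Total = 130 + 130 + 100 + 100 + 90 + 50 + 50 + 40 + 40 + 20 + 20 = 770 s.
Lower bound: ⌈770/160⌉ = 5 commercial breaks.
A packing using 6 commercial breaks:
  break 1: 130 + 20 = 150
  break 2: 130 + 20 = 150
  break 3: 100 + 50 = 150
  break 4: 100 + 50 = 150
  break 5: 90 + 40 = 130
  break 6: 40 = 40
No arrangement into 5 commercial breaks stays within capacity, so 6 is optimal.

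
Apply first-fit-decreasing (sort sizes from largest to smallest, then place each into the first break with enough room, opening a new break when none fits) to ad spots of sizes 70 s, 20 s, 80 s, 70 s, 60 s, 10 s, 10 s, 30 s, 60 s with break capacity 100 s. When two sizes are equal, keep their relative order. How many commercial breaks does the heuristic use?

5

Sorted descending: 80, 70, 70, 60, 60, 30, 20, 10, 10.
  80 → break 1 (new)  [load 80/100]
  70 → break 2 (new)  [load 70/100]
  70 → break 3 (new)  [load 70/100]
  60 → break 4 (new)  [load 60/100]
  60 → break 5 (new)  [load 60/100]
  30 → break 2  [load 100/100]
  20 → break 1  [load 100/100]
  10 → break 3  [load 80/100]
  10 → break 3  [load 90/100]
5 commercial breaks opened.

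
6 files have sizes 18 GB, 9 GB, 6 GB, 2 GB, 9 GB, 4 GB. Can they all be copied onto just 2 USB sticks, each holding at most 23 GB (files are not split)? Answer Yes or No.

Total = 48 GB; ⌈48/23⌉ = 3.
At least 3 USB sticks are required, but only 2 are allowed.

No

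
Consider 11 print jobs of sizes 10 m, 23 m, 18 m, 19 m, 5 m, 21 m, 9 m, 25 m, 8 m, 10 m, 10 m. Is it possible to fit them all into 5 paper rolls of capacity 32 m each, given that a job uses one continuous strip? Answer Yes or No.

Total = 158 m; ⌈158/32⌉ = 5.
The bound of 5 does not rule out 5, but exhaustive search shows no assignment into 5 paper rolls of capacity 32 m exists — the minimum is 6.

No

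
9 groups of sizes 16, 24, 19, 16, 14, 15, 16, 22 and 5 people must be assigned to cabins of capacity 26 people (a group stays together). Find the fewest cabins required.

Total = 24 + 22 + 19 + 16 + 16 + 16 + 15 + 14 + 5 = 147 people.
Lower bound: ⌈147/26⌉ = 6 cabins.
Also, 8 groups each exceed 13 people, and no two of those can share a cabin, so at least 8 cabins are needed.
A packing using 8 cabins:
  cabin 1: 24 = 24
  cabin 2: 22 = 22
  cabin 3: 19 + 5 = 24
  cabin 4: 16 = 16
  cabin 5: 16 = 16
  cabin 6: 16 = 16
  cabin 7: 15 = 15
  cabin 8: 14 = 14
This matches the lower bound, so 8 is optimal.

8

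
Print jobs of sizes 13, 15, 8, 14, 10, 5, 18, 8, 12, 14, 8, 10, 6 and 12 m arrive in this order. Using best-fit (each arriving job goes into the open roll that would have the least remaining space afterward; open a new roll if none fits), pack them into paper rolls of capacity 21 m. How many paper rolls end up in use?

  13 → roll 1 (new)  [load 13/21]
  15 → roll 2 (new)  [load 15/21]
  8 → roll 1  [load 21/21]
  14 → roll 3 (new)  [load 14/21]
  10 → roll 4 (new)  [load 10/21]
  5 → roll 2  [load 20/21]
  18 → roll 5 (new)  [load 18/21]
  8 → roll 4  [load 18/21]
  12 → roll 6 (new)  [load 12/21]
  14 → roll 7 (new)  [load 14/21]
  8 → roll 6  [load 20/21]
  10 → roll 8 (new)  [load 10/21]
  6 → roll 3  [load 20/21]
  12 → roll 9 (new)  [load 12/21]
9 paper rolls opened.

9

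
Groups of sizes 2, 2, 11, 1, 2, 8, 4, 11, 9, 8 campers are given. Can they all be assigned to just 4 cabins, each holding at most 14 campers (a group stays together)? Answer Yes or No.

No

Total = 58 campers; ⌈58/14⌉ = 5.
At least 5 cabins are required, but only 4 are allowed.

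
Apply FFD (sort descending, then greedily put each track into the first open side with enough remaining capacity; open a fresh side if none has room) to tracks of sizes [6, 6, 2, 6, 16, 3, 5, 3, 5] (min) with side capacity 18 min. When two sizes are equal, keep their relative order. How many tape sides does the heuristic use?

3

Sorted descending: 16, 6, 6, 6, 5, 5, 3, 3, 2.
  16 → side 1 (new)  [load 16/18]
  6 → side 2 (new)  [load 6/18]
  6 → side 2  [load 12/18]
  6 → side 2  [load 18/18]
  5 → side 3 (new)  [load 5/18]
  5 → side 3  [load 10/18]
  3 → side 3  [load 13/18]
  3 → side 3  [load 16/18]
  2 → side 1  [load 18/18]
3 tape sides opened.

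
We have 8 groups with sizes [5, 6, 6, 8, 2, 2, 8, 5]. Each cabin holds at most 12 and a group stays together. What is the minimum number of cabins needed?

Total = 8 + 8 + 6 + 6 + 5 + 5 + 2 + 2 = 42.
Lower bound: ⌈42/12⌉ = 4 cabins.
A packing using 4 cabins:
  cabin 1: 8 + 2 + 2 = 12
  cabin 2: 8 = 8
  cabin 3: 6 + 6 = 12
  cabin 4: 5 + 5 = 10
This matches the lower bound, so 4 is optimal.

4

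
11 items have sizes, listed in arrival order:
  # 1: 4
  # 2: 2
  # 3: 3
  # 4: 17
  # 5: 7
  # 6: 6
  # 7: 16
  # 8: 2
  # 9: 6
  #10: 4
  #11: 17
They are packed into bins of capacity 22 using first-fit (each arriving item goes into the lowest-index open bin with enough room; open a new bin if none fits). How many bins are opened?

  4 → bin 1 (new)  [load 4/22]
  2 → bin 1  [load 6/22]
  3 → bin 1  [load 9/22]
  17 → bin 2 (new)  [load 17/22]
  7 → bin 1  [load 16/22]
  6 → bin 1  [load 22/22]
  16 → bin 3 (new)  [load 16/22]
  2 → bin 2  [load 19/22]
  6 → bin 3  [load 22/22]
  4 → bin 4 (new)  [load 4/22]
  17 → bin 4  [load 21/22]
4 bins opened.

4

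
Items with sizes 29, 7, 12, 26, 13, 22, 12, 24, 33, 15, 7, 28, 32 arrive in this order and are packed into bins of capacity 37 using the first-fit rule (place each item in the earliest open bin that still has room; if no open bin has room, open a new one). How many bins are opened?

  29 → bin 1 (new)  [load 29/37]
  7 → bin 1  [load 36/37]
  12 → bin 2 (new)  [load 12/37]
  26 → bin 3 (new)  [load 26/37]
  13 → bin 2  [load 25/37]
  22 → bin 4 (new)  [load 22/37]
  12 → bin 2  [load 37/37]
  24 → bin 5 (new)  [load 24/37]
  33 → bin 6 (new)  [load 33/37]
  15 → bin 4  [load 37/37]
  7 → bin 3  [load 33/37]
  28 → bin 7 (new)  [load 28/37]
  32 → bin 8 (new)  [load 32/37]
8 bins opened.

8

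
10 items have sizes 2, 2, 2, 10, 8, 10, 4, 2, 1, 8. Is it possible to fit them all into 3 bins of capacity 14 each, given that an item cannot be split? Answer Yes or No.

No

Total = 49; ⌈49/14⌉ = 4.
At least 4 bins are required, but only 3 are allowed.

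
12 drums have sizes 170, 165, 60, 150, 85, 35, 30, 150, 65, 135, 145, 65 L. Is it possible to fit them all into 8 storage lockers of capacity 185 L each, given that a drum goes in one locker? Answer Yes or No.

Yes

A valid assignment using 8 storage lockers:
  locker 1: 170 = 170
  locker 2: 165 = 165
  locker 3: 150 + 35 = 185
  locker 4: 150 + 30 = 180
  locker 5: 145 = 145
  locker 6: 135 = 135
  locker 7: 85 + 65 = 150
  locker 8: 65 + 60 = 125
Every load is within 185 L, so 8 storage lockers suffice.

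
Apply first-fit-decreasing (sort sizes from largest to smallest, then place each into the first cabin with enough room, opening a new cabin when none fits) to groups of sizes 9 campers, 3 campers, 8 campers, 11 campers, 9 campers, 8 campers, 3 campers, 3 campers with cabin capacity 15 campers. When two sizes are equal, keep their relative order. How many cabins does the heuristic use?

Sorted descending: 11, 9, 9, 8, 8, 3, 3, 3.
  11 → cabin 1 (new)  [load 11/15]
  9 → cabin 2 (new)  [load 9/15]
  9 → cabin 3 (new)  [load 9/15]
  8 → cabin 4 (new)  [load 8/15]
  8 → cabin 5 (new)  [load 8/15]
  3 → cabin 1  [load 14/15]
  3 → cabin 2  [load 12/15]
  3 → cabin 2  [load 15/15]
5 cabins opened.

5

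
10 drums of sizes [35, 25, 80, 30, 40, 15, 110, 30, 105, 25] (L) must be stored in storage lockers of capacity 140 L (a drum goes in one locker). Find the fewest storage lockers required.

4

Total = 110 + 105 + 80 + 40 + 35 + 30 + 30 + 25 + 25 + 15 = 495 L.
Lower bound: ⌈495/140⌉ = 4 storage lockers.
A packing using 4 storage lockers:
  locker 1: 110 + 30 = 140
  locker 2: 105 + 35 = 140
  locker 3: 80 + 40 + 15 = 135
  locker 4: 30 + 25 + 25 = 80
This matches the lower bound, so 4 is optimal.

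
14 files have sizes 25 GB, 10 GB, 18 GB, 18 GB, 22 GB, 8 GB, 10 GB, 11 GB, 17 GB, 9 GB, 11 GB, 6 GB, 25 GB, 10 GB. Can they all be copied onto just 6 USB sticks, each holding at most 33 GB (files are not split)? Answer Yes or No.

Total = 200 GB; ⌈200/33⌉ = 7.
At least 7 USB sticks are required, but only 6 are allowed.

No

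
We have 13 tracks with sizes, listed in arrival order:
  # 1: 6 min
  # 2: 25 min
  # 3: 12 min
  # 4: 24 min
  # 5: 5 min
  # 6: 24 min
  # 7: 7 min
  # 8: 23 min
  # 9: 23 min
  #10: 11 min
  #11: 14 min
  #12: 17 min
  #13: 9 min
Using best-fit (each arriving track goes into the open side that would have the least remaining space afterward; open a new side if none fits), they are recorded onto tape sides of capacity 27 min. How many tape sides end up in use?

  6 → side 1 (new)  [load 6/27]
  25 → side 2 (new)  [load 25/27]
  12 → side 1  [load 18/27]
  24 → side 3 (new)  [load 24/27]
  5 → side 1  [load 23/27]
  24 → side 4 (new)  [load 24/27]
  7 → side 5 (new)  [load 7/27]
  23 → side 6 (new)  [load 23/27]
  23 → side 7 (new)  [load 23/27]
  11 → side 5  [load 18/27]
  14 → side 8 (new)  [load 14/27]
  17 → side 9 (new)  [load 17/27]
  9 → side 5  [load 27/27]
9 tape sides opened.

9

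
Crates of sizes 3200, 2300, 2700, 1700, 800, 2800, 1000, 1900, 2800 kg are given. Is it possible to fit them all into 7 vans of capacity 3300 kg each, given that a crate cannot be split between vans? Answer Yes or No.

Yes

A valid assignment using 7 vans:
  van 1: 3200 = 3200
  van 2: 2800 = 2800
  van 3: 2800 = 2800
  van 4: 2700 = 2700
  van 5: 2300 + 1000 = 3300
  van 6: 1900 + 800 = 2700
  van 7: 1700 = 1700
Every load is within 3300 kg, so 7 vans suffice.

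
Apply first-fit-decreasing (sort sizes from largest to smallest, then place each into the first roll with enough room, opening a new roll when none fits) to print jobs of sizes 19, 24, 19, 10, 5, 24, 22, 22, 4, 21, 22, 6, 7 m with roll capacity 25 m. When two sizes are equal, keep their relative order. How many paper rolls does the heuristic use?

Sorted descending: 24, 24, 22, 22, 22, 21, 19, 19, 10, 7, 6, 5, 4.
  24 → roll 1 (new)  [load 24/25]
  24 → roll 2 (new)  [load 24/25]
  22 → roll 3 (new)  [load 22/25]
  22 → roll 4 (new)  [load 22/25]
  22 → roll 5 (new)  [load 22/25]
  21 → roll 6 (new)  [load 21/25]
  19 → roll 7 (new)  [load 19/25]
  19 → roll 8 (new)  [load 19/25]
  10 → roll 9 (new)  [load 10/25]
  7 → roll 9  [load 17/25]
  6 → roll 7  [load 25/25]
  5 → roll 8  [load 24/25]
  4 → roll 6  [load 25/25]
9 paper rolls opened.

9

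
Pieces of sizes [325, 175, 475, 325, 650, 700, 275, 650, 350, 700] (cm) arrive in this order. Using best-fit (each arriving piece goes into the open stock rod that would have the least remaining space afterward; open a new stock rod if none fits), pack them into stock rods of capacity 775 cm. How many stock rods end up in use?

  325 → stock rod 1 (new)  [load 325/775]
  175 → stock rod 1  [load 500/775]
  475 → stock rod 2 (new)  [load 475/775]
  325 → stock rod 3 (new)  [load 325/775]
  650 → stock rod 4 (new)  [load 650/775]
  700 → stock rod 5 (new)  [load 700/775]
  275 → stock rod 1  [load 775/775]
  650 → stock rod 6 (new)  [load 650/775]
  350 → stock rod 3  [load 675/775]
  700 → stock rod 7 (new)  [load 700/775]
7 stock rods opened.

7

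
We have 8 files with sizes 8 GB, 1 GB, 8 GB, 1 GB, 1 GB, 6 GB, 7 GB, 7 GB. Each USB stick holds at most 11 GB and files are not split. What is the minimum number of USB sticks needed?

Total = 8 + 8 + 7 + 7 + 6 + 1 + 1 + 1 = 39 GB.
Lower bound: ⌈39/11⌉ = 4 USB sticks.
Also, 5 files each exceed 11/2 GB, and no two of those can share a USB stick, so at least 5 USB sticks are needed.
A packing using 5 USB sticks:
  USB stick 1: 8 + 1 + 1 + 1 = 11
  USB stick 2: 8 = 8
  USB stick 3: 7 = 7
  USB stick 4: 7 = 7
  USB stick 5: 6 = 6
This matches the lower bound, so 5 is optimal.

5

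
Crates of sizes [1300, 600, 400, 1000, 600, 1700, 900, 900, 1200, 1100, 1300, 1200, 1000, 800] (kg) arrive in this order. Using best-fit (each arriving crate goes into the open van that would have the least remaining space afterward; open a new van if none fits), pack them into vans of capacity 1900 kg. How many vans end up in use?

9

  1300 → van 1 (new)  [load 1300/1900]
  600 → van 1  [load 1900/1900]
  400 → van 2 (new)  [load 400/1900]
  1000 → van 2  [load 1400/1900]
  600 → van 3 (new)  [load 600/1900]
  1700 → van 4 (new)  [load 1700/1900]
  900 → van 3  [load 1500/1900]
  900 → van 5 (new)  [load 900/1900]
  1200 → van 6 (new)  [load 1200/1900]
  1100 → van 7 (new)  [load 1100/1900]
  1300 → van 8 (new)  [load 1300/1900]
  1200 → van 9 (new)  [load 1200/1900]
  1000 → van 5  [load 1900/1900]
  800 → van 7  [load 1900/1900]
9 vans opened.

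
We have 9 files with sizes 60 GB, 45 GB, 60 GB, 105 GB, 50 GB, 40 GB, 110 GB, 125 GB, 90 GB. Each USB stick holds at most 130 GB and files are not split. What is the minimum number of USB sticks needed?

6

Total = 125 + 110 + 105 + 90 + 60 + 60 + 50 + 45 + 40 = 685 GB.
Lower bound: ⌈685/130⌉ = 6 USB sticks.
A packing using 6 USB sticks:
  USB stick 1: 125 = 125
  USB stick 2: 110 = 110
  USB stick 3: 105 = 105
  USB stick 4: 90 + 40 = 130
  USB stick 5: 60 + 60 = 120
  USB stick 6: 50 + 45 = 95
This matches the lower bound, so 6 is optimal.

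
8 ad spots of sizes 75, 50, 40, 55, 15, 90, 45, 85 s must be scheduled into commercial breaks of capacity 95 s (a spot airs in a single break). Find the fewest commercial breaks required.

5

Total = 90 + 85 + 75 + 55 + 50 + 45 + 40 + 15 = 455 s.
Lower bound: ⌈455/95⌉ = 5 commercial breaks.
A packing using 5 commercial breaks:
  break 1: 90 = 90
  break 2: 85 = 85
  break 3: 75 + 15 = 90
  break 4: 55 + 40 = 95
  break 5: 50 + 45 = 95
This matches the lower bound, so 5 is optimal.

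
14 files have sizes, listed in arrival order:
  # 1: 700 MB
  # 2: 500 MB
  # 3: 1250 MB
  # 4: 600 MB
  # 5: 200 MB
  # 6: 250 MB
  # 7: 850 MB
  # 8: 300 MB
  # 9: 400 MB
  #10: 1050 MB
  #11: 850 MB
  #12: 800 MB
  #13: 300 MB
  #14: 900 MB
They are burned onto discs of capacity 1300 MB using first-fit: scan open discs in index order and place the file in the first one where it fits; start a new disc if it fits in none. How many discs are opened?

8

  700 → disc 1 (new)  [load 700/1300]
  500 → disc 1  [load 1200/1300]
  1250 → disc 2 (new)  [load 1250/1300]
  600 → disc 3 (new)  [load 600/1300]
  200 → disc 3  [load 800/1300]
  250 → disc 3  [load 1050/1300]
  850 → disc 4 (new)  [load 850/1300]
  300 → disc 4  [load 1150/1300]
  400 → disc 5 (new)  [load 400/1300]
  1050 → disc 6 (new)  [load 1050/1300]
  850 → disc 5  [load 1250/1300]
  800 → disc 7 (new)  [load 800/1300]
  300 → disc 7  [load 1100/1300]
  900 → disc 8 (new)  [load 900/1300]
8 discs opened.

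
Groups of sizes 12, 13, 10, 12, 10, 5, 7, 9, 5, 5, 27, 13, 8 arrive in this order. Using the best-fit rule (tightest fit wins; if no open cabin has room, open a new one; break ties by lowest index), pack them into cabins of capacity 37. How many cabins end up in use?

  12 → cabin 1 (new)  [load 12/37]
  13 → cabin 1  [load 25/37]
  10 → cabin 1  [load 35/37]
  12 → cabin 2 (new)  [load 12/37]
  10 → cabin 2  [load 22/37]
  5 → cabin 2  [load 27/37]
  7 → cabin 2  [load 34/37]
  9 → cabin 3 (new)  [load 9/37]
  5 → cabin 3  [load 14/37]
  5 → cabin 3  [load 19/37]
  27 → cabin 4 (new)  [load 27/37]
  13 → cabin 3  [load 32/37]
  8 → cabin 4  [load 35/37]
4 cabins opened.

4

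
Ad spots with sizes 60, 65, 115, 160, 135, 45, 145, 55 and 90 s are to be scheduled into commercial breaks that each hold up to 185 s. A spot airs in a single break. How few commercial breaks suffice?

6

Total = 160 + 145 + 135 + 115 + 90 + 65 + 60 + 55 + 45 = 870 s.
Lower bound: ⌈870/185⌉ = 5 commercial breaks.
A packing using 6 commercial breaks:
  break 1: 160 = 160
  break 2: 145 = 145
  break 3: 135 + 45 = 180
  break 4: 115 + 65 = 180
  break 5: 90 + 60 = 150
  break 6: 55 = 55
No arrangement into 5 commercial breaks stays within capacity, so 6 is optimal.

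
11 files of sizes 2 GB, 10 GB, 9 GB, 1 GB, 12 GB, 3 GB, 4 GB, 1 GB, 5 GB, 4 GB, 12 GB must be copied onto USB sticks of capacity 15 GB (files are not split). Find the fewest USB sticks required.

5

Total = 12 + 12 + 10 + 9 + 5 + 4 + 4 + 3 + 2 + 1 + 1 = 63 GB.
Lower bound: ⌈63/15⌉ = 5 USB sticks.
A packing using 5 USB sticks:
  USB stick 1: 12 + 3 = 15
  USB stick 2: 12 + 2 + 1 = 15
  USB stick 3: 10 + 5 = 15
  USB stick 4: 9 + 4 + 1 = 14
  USB stick 5: 4 = 4
This matches the lower bound, so 5 is optimal.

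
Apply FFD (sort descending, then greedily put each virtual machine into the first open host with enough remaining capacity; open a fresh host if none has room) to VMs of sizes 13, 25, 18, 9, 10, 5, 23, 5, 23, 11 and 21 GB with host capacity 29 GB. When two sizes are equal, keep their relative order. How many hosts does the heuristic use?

Sorted descending: 25, 23, 23, 21, 18, 13, 11, 10, 9, 5, 5.
  25 → host 1 (new)  [load 25/29]
  23 → host 2 (new)  [load 23/29]
  23 → host 3 (new)  [load 23/29]
  21 → host 4 (new)  [load 21/29]
  18 → host 5 (new)  [load 18/29]
  13 → host 6 (new)  [load 13/29]
  11 → host 5  [load 29/29]
  10 → host 6  [load 23/29]
  9 → host 7 (new)  [load 9/29]
  5 → host 2  [load 28/29]
  5 → host 3  [load 28/29]
7 hosts opened.

7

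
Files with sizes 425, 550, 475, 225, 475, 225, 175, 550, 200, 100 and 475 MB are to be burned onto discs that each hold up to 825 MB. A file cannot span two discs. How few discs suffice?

6

Total = 550 + 550 + 475 + 475 + 475 + 425 + 225 + 225 + 200 + 175 + 100 = 3875 MB.
Lower bound: ⌈3875/825⌉ = 5 discs.
Also, 6 files each exceed 825/2 MB, and no two of those can share a disc, so at least 6 discs are needed.
A packing using 6 discs:
  disc 1: 550 + 225 = 775
  disc 2: 550 + 225 = 775
  disc 3: 475 + 200 + 100 = 775
  disc 4: 475 + 175 = 650
  disc 5: 475 = 475
  disc 6: 425 = 425
This matches the lower bound, so 6 is optimal.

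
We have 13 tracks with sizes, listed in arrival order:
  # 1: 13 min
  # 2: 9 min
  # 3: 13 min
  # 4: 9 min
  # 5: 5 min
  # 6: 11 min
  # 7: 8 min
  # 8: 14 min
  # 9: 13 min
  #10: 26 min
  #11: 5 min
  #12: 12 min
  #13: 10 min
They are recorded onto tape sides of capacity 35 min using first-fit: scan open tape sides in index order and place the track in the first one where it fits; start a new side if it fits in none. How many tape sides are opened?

  13 → side 1 (new)  [load 13/35]
  9 → side 1  [load 22/35]
  13 → side 1  [load 35/35]
  9 → side 2 (new)  [load 9/35]
  5 → side 2  [load 14/35]
  11 → side 2  [load 25/35]
  8 → side 2  [load 33/35]
  14 → side 3 (new)  [load 14/35]
  13 → side 3  [load 27/35]
  26 → side 4 (new)  [load 26/35]
  5 → side 3  [load 32/35]
  12 → side 5 (new)  [load 12/35]
  10 → side 5  [load 22/35]
5 tape sides opened.

5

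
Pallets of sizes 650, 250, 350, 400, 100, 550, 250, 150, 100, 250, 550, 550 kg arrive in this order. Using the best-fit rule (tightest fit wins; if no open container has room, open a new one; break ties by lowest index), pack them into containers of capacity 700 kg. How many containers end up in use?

7

  650 → container 1 (new)  [load 650/700]
  250 → container 2 (new)  [load 250/700]
  350 → container 2  [load 600/700]
  400 → container 3 (new)  [load 400/700]
  100 → container 2  [load 700/700]
  550 → container 4 (new)  [load 550/700]
  250 → container 3  [load 650/700]
  150 → container 4  [load 700/700]
  100 → container 5 (new)  [load 100/700]
  250 → container 5  [load 350/700]
  550 → container 6 (new)  [load 550/700]
  550 → container 7 (new)  [load 550/700]
7 containers opened.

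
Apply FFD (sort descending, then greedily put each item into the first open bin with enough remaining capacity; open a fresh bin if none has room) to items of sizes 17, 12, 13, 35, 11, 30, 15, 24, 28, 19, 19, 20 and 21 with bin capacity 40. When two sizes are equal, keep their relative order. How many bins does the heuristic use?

8

Sorted descending: 35, 30, 28, 24, 21, 20, 19, 19, 17, 15, 13, 12, 11.
  35 → bin 1 (new)  [load 35/40]
  30 → bin 2 (new)  [load 30/40]
  28 → bin 3 (new)  [load 28/40]
  24 → bin 4 (new)  [load 24/40]
  21 → bin 5 (new)  [load 21/40]
  20 → bin 6 (new)  [load 20/40]
  19 → bin 5  [load 40/40]
  19 → bin 6  [load 39/40]
  17 → bin 7 (new)  [load 17/40]
  15 → bin 4  [load 39/40]
  13 → bin 7  [load 30/40]
  12 → bin 3  [load 40/40]
  11 → bin 8 (new)  [load 11/40]
8 bins opened.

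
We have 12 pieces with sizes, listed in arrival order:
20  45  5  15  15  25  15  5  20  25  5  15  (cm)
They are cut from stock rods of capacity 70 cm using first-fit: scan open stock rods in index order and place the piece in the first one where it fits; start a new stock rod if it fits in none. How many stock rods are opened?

  20 → stock rod 1 (new)  [load 20/70]
  45 → stock rod 1  [load 65/70]
  5 → stock rod 1  [load 70/70]
  15 → stock rod 2 (new)  [load 15/70]
  15 → stock rod 2  [load 30/70]
  25 → stock rod 2  [load 55/70]
  15 → stock rod 2  [load 70/70]
  5 → stock rod 3 (new)  [load 5/70]
  20 → stock rod 3  [load 25/70]
  25 → stock rod 3  [load 50/70]
  5 → stock rod 3  [load 55/70]
  15 → stock rod 3  [load 70/70]
3 stock rods opened.

3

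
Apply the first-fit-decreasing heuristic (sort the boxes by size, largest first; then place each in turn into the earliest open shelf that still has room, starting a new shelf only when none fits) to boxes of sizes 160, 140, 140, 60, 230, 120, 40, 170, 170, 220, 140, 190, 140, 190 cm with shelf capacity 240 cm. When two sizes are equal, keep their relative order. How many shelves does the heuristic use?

12

Sorted descending: 230, 220, 190, 190, 170, 170, 160, 140, 140, 140, 140, 120, 60, 40.
  230 → shelf 1 (new)  [load 230/240]
  220 → shelf 2 (new)  [load 220/240]
  190 → shelf 3 (new)  [load 190/240]
  190 → shelf 4 (new)  [load 190/240]
  170 → shelf 5 (new)  [load 170/240]
  170 → shelf 6 (new)  [load 170/240]
  160 → shelf 7 (new)  [load 160/240]
  140 → shelf 8 (new)  [load 140/240]
  140 → shelf 9 (new)  [load 140/240]
  140 → shelf 10 (new)  [load 140/240]
  140 → shelf 11 (new)  [load 140/240]
  120 → shelf 12 (new)  [load 120/240]
  60 → shelf 5  [load 230/240]
  40 → shelf 3  [load 230/240]
12 shelves opened.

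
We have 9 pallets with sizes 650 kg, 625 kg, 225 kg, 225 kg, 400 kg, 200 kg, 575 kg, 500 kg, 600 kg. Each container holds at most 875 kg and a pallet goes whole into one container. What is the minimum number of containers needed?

6

Total = 650 + 625 + 600 + 575 + 500 + 400 + 225 + 225 + 200 = 4000 kg.
Lower bound: ⌈4000/875⌉ = 5 containers.
A packing using 6 containers:
  container 1: 650 + 225 = 875
  container 2: 625 + 225 = 850
  container 3: 600 + 200 = 800
  container 4: 575 = 575
  container 5: 500 = 500
  container 6: 400 = 400
No arrangement into 5 containers stays within capacity, so 6 is optimal.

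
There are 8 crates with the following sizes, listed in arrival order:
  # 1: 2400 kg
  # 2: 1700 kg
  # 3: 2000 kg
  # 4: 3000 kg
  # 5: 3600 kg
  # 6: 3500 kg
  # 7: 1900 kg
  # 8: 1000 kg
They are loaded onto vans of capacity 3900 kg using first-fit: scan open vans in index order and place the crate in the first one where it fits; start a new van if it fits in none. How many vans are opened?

6

  2400 → van 1 (new)  [load 2400/3900]
  1700 → van 2 (new)  [load 1700/3900]
  2000 → van 2  [load 3700/3900]
  3000 → van 3 (new)  [load 3000/3900]
  3600 → van 4 (new)  [load 3600/3900]
  3500 → van 5 (new)  [load 3500/3900]
  1900 → van 6 (new)  [load 1900/3900]
  1000 → van 1  [load 3400/3900]
6 vans opened.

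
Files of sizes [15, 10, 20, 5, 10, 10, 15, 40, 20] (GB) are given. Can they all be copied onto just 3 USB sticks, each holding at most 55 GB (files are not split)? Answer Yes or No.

Yes

A valid assignment using 3 USB sticks:
  USB stick 1: 40 + 15 = 55
  USB stick 2: 20 + 20 + 15 = 55
  USB stick 3: 10 + 10 + 10 + 5 = 35
Every load is within 55 GB, so 3 USB sticks suffice.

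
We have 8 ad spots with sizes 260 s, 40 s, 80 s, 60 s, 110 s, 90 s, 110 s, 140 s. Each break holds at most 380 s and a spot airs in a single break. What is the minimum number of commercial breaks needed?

Total = 260 + 140 + 110 + 110 + 90 + 80 + 60 + 40 = 890 s.
Lower bound: ⌈890/380⌉ = 3 commercial breaks.
A packing using 3 commercial breaks:
  break 1: 260 + 110 = 370
  break 2: 140 + 110 + 90 + 40 = 380
  break 3: 80 + 60 = 140
This matches the lower bound, so 3 is optimal.

3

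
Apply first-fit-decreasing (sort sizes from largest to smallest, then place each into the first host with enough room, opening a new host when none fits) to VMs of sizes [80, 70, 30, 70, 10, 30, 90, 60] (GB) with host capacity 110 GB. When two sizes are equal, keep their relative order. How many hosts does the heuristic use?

5

Sorted descending: 90, 80, 70, 70, 60, 30, 30, 10.
  90 → host 1 (new)  [load 90/110]
  80 → host 2 (new)  [load 80/110]
  70 → host 3 (new)  [load 70/110]
  70 → host 4 (new)  [load 70/110]
  60 → host 5 (new)  [load 60/110]
  30 → host 2  [load 110/110]
  30 → host 3  [load 100/110]
  10 → host 1  [load 100/110]
5 hosts opened.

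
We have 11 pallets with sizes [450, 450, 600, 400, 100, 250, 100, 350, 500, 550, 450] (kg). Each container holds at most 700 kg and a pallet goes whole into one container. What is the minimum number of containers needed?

Total = 600 + 550 + 500 + 450 + 450 + 450 + 400 + 350 + 250 + 100 + 100 = 4200 kg.
Lower bound: ⌈4200/700⌉ = 6 containers.
Also, 7 pallets each exceed 350 kg, and no two of those can share a container, so at least 7 containers are needed.
A packing using 8 containers:
  container 1: 600 + 100 = 700
  container 2: 550 + 100 = 650
  container 3: 500 = 500
  container 4: 450 + 250 = 700
  container 5: 450 = 450
  container 6: 450 = 450
  container 7: 400 = 400
  container 8: 350 = 350
No arrangement into 7 containers stays within capacity, so 8 is optimal.

8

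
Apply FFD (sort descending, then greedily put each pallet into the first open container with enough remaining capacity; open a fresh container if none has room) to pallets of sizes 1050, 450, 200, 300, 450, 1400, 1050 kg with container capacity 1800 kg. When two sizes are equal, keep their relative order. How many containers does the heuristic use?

3

Sorted descending: 1400, 1050, 1050, 450, 450, 300, 200.
  1400 → container 1 (new)  [load 1400/1800]
  1050 → container 2 (new)  [load 1050/1800]
  1050 → container 3 (new)  [load 1050/1800]
  450 → container 2  [load 1500/1800]
  450 → container 3  [load 1500/1800]
  300 → container 1  [load 1700/1800]
  200 → container 2  [load 1700/1800]
3 containers opened.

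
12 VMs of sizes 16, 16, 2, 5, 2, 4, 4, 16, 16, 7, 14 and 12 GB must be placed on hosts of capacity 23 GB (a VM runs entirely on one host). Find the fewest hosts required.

6

Total = 16 + 16 + 16 + 16 + 14 + 12 + 7 + 5 + 4 + 4 + 2 + 2 = 114 GB.
Lower bound: ⌈114/23⌉ = 5 hosts.
Also, 6 VMs each exceed 23/2 GB, and no two of those can share a host, so at least 6 hosts are needed.
A packing using 6 hosts:
  host 1: 16 + 7 = 23
  host 2: 16 + 5 + 2 = 23
  host 3: 16 + 4 + 2 = 22
  host 4: 16 + 4 = 20
  host 5: 14 = 14
  host 6: 12 = 12
This matches the lower bound, so 6 is optimal.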